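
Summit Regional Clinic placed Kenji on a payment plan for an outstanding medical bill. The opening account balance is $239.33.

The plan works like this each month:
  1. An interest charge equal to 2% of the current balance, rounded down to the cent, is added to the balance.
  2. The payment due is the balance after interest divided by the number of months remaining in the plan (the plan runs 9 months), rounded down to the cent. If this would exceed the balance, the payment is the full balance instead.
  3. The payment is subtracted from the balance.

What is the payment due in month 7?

$30.54

Month 1: $239.33 +$4.78 interest = $244.11; pay $27.12 → $216.99
Month 2: $216.99 +$4.33 interest = $221.32; pay $27.66 → $193.66
Month 3: $193.66 +$3.87 interest = $197.53; pay $28.21 → $169.32
Month 4: $169.32 +$3.38 interest = $172.70; pay $28.78 → $143.92
Month 5: $143.92 +$2.87 interest = $146.79; pay $29.35 → $117.44
Month 6: $117.44 +$2.34 interest = $119.78; pay $29.94 → $89.84
Month 7: $89.84 +$1.79 interest = $91.63; pay $30.54 → $61.09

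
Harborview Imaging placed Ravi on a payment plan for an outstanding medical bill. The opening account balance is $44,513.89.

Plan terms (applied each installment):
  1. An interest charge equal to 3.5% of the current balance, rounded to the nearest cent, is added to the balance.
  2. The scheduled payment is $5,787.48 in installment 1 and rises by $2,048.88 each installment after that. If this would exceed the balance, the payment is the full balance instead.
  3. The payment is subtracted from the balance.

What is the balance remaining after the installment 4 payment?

Installment 1: $44,513.89 +$1,557.99 interest = $46,071.88; pay $5,787.48 → $40,284.40
Installment 2: $40,284.40 +$1,409.95 interest = $41,694.35; pay $7,836.36 → $33,857.99
Installment 3: $33,857.99 +$1,185.03 interest = $35,043.02; pay $9,885.24 → $25,157.78
Installment 4: $25,157.78 +$880.52 interest = $26,038.30; pay $11,934.12 → $14,104.18

$14,104.18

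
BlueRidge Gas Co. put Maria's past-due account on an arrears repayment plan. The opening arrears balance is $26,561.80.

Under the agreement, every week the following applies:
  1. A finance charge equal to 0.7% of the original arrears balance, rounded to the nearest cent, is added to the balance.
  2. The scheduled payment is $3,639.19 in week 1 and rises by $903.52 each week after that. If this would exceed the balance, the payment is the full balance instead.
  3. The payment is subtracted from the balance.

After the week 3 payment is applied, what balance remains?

Week 1: $26,561.80 +$185.93 interest = $26,747.73; pay $3,639.19 → $23,108.54
Week 2: $23,108.54 +$185.93 interest = $23,294.47; pay $4,542.71 → $18,751.76
Week 3: $18,751.76 +$185.93 interest = $18,937.69; pay $5,446.23 → $13,491.46

$13,491.46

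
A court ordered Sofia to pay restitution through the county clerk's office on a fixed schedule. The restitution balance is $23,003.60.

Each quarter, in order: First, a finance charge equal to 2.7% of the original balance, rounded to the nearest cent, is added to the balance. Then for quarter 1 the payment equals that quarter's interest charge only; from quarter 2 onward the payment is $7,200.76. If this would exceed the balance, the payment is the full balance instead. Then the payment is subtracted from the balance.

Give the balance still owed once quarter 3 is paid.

Quarter 1: $23,003.60 +$621.10 interest = $23,624.70; pay $621.10 → $23,003.60
Quarter 2: $23,003.60 +$621.10 interest = $23,624.70; pay $7,200.76 → $16,423.94
Quarter 3: $16,423.94 +$621.10 interest = $17,045.04; pay $7,200.76 → $9,844.28

$9,844.28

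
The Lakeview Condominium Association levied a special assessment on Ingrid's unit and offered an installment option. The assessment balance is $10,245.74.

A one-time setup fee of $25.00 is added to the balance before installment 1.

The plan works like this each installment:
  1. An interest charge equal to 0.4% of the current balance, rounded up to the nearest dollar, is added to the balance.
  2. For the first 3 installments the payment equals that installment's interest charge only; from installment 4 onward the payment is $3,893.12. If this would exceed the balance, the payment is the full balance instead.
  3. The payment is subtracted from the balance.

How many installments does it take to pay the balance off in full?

6

# | Opening | Interest | Payment | End bal
1 | $10,270.74 | $42.00 | $42.00 | $10,270.74
2 | $10,270.74 | $42.00 | $42.00 | $10,270.74
3 | $10,270.74 | $42.00 | $42.00 | $10,270.74
4 | $10,270.74 | $42.00 | $3,893.12 | $6,419.62
5 | $6,419.62 | $26.00 | $3,893.12 | $2,552.50
6 | $2,552.50 | $11.00 | $2,563.50 | $0.00
Balance reaches $0.00 in installment 6.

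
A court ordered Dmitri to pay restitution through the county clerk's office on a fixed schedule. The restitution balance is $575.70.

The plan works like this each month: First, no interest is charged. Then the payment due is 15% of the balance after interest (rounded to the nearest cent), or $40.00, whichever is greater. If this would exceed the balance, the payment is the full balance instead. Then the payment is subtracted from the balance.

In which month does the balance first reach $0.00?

12

Month 1: $575.70 − $86.36 → $489.34
Month 2: $489.34 − $73.40 → $415.94
Month 3: $415.94 − $62.39 → $353.55
Month 4: $353.55 − $53.03 → $300.52
Month 5: $300.52 − $45.08 → $255.44
Month 6: $255.44 − $40.00 → $215.44
Month 7: $215.44 − $40.00 → $175.44
Month 8: $175.44 − $40.00 → $135.44
Month 9: $135.44 − $40.00 → $95.44
Month 10: $95.44 − $40.00 → $55.44
Month 11: $55.44 − $40.00 → $15.44
Month 12: $15.44 − $15.44 → $0.00
Balance reaches $0.00 in month 12.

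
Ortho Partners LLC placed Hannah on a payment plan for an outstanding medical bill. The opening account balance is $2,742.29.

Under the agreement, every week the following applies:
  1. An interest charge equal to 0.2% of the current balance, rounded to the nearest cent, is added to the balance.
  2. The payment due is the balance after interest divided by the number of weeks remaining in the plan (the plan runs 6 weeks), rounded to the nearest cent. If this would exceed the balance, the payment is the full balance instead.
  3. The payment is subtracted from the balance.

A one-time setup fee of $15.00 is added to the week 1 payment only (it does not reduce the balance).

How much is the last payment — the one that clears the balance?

$462.55

Week 1: opening $2,742.29; interest $5.48 → $2,747.77; payment $457.96 (+ $15.00 fee); balance $2,289.81
Week 2: opening $2,289.81; interest $4.58 → $2,294.39; payment $458.88; balance $1,835.51
Week 3: opening $1,835.51; interest $3.67 → $1,839.18; payment $459.80; balance $1,379.38
Week 4: opening $1,379.38; interest $2.76 → $1,382.14; payment $460.71; balance $921.43
Week 5: opening $921.43; interest $1.84 → $923.27; payment $461.64; balance $461.63
Week 6: opening $461.63; interest $0.92 → $462.55; payment $462.55; balance $0.00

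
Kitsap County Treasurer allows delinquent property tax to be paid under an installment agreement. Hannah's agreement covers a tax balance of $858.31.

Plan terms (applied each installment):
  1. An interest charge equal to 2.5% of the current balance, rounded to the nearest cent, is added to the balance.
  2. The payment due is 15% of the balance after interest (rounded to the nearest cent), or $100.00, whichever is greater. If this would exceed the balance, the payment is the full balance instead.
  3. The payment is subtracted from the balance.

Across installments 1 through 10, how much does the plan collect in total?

$967.13

Installment 1: $858.31 +$21.46 interest = $879.77; pay $131.97 → $747.80
Installment 2: $747.80 +$18.70 interest = $766.50; pay $114.98 → $651.52
Installment 3: $651.52 +$16.29 interest = $667.81; pay $100.17 → $567.64
Installment 4: $567.64 +$14.19 interest = $581.83; pay $100.00 → $481.83
Installment 5: $481.83 +$12.05 interest = $493.88; pay $100.00 → $393.88
Installment 6: $393.88 +$9.85 interest = $403.73; pay $100.00 → $303.73
Installment 7: $303.73 +$7.59 interest = $311.32; pay $100.00 → $211.32
Installment 8: $211.32 +$5.28 interest = $216.60; pay $100.00 → $116.60
Installment 9: $116.60 +$2.92 interest = $119.52; pay $100.00 → $19.52
Installment 10: $19.52 +$0.49 interest = $20.01; pay $20.01 → $0.00
Total paid: $967.13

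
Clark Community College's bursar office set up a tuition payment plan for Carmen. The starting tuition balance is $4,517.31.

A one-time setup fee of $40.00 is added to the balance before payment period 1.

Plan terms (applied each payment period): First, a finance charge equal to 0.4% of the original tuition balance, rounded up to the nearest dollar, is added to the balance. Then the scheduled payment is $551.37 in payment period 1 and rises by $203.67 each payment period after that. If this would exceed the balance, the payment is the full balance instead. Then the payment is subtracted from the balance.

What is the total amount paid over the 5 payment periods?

Payment period 1: $4,557.31 +$19.00 interest = $4,576.31; pay $551.37 → $4,024.94
Payment period 2: $4,024.94 +$19.00 interest = $4,043.94; pay $755.04 → $3,288.90
Payment period 3: $3,288.90 +$19.00 interest = $3,307.90; pay $958.71 → $2,349.19
Payment period 4: $2,349.19 +$19.00 interest = $2,368.19; pay $1,162.38 → $1,205.81
Payment period 5: $1,205.81 +$19.00 interest = $1,224.81; pay $1,224.81 → $0.00
Total paid: $4,652.31

$4,652.31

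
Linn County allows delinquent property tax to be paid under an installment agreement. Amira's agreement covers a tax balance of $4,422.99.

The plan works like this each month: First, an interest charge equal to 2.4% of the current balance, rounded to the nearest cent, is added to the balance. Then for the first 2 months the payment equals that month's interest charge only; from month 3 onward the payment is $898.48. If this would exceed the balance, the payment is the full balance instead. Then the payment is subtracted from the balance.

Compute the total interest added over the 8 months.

# | Opening | Interest | Payment | End bal
1 | $4,422.99 | $106.15 | $106.15 | $4,422.99
2 | $4,422.99 | $106.15 | $106.15 | $4,422.99
3 | $4,422.99 | $106.15 | $898.48 | $3,630.66
4 | $3,630.66 | $87.14 | $898.48 | $2,819.32
5 | $2,819.32 | $67.66 | $898.48 | $1,988.50
6 | $1,988.50 | $47.72 | $898.48 | $1,137.74
7 | $1,137.74 | $27.31 | $898.48 | $266.57
8 | $266.57 | $6.40 | $272.97 | $0.00
Total interest: $106.15 + $106.15 + $106.15 + $87.14 + $67.66 + $47.72 + $27.31 + $6.40 = $554.68

$554.68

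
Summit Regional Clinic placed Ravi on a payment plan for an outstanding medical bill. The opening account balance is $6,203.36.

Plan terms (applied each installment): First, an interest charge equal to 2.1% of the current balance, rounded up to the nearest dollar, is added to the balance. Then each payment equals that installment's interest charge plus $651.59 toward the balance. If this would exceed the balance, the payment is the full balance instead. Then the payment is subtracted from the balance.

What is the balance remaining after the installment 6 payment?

Installment 1: opening $6,203.36; interest $131.00 → $6,334.36; payment $782.59; balance $5,551.77
Installment 2: opening $5,551.77; interest $117.00 → $5,668.77; payment $768.59; balance $4,900.18
Installment 3: opening $4,900.18; interest $103.00 → $5,003.18; payment $754.59; balance $4,248.59
Installment 4: opening $4,248.59; interest $90.00 → $4,338.59; payment $741.59; balance $3,597.00
Installment 5: opening $3,597.00; interest $76.00 → $3,673.00; payment $727.59; balance $2,945.41
Installment 6: opening $2,945.41; interest $62.00 → $3,007.41; payment $713.59; balance $2,293.82

$2,293.82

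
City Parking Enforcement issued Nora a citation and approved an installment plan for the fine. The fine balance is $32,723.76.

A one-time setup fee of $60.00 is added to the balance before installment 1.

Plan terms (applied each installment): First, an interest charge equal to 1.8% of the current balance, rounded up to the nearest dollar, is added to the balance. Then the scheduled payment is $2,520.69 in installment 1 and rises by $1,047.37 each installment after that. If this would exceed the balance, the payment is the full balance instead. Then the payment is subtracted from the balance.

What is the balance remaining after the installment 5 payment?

Installment 1: opening $32,783.76; interest $591.00 → $33,374.76; payment $2,520.69; balance $30,854.07
Installment 2: opening $30,854.07; interest $556.00 → $31,410.07; payment $3,568.06; balance $27,842.01
Installment 3: opening $27,842.01; interest $502.00 → $28,344.01; payment $4,615.43; balance $23,728.58
Installment 4: opening $23,728.58; interest $428.00 → $24,156.58; payment $5,662.80; balance $18,493.78
Installment 5: opening $18,493.78; interest $333.00 → $18,826.78; payment $6,710.17; balance $12,116.61

$12,116.61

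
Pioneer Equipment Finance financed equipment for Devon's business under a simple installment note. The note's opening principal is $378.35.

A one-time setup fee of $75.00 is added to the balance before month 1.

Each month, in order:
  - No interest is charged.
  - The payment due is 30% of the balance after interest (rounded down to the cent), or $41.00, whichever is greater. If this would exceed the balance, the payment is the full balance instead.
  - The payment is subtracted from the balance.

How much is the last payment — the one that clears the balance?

$26.86

Month 1: $453.35 − $136.00 → $317.35
Month 2: $317.35 − $95.20 → $222.15
Month 3: $222.15 − $66.64 → $155.51
Month 4: $155.51 − $46.65 → $108.86
Month 5: $108.86 − $41.00 → $67.86
Month 6: $67.86 − $41.00 → $26.86
Month 7: $26.86 − $26.86 → $0.00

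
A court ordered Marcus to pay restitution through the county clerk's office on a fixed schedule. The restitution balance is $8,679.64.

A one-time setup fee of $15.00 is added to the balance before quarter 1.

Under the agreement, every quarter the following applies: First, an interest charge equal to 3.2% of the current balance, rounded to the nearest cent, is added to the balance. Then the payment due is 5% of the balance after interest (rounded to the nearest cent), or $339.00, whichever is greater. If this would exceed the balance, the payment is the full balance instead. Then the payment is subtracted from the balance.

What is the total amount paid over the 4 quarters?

$1,742.50

# | Opening | Interest | Payment | End bal
1 | $8,694.64 | $278.23 | $448.64 | $8,524.23
2 | $8,524.23 | $272.78 | $439.85 | $8,357.16
3 | $8,357.16 | $267.43 | $431.23 | $8,193.36
4 | $8,193.36 | $262.19 | $422.78 | $8,032.77
Total paid: $1,742.50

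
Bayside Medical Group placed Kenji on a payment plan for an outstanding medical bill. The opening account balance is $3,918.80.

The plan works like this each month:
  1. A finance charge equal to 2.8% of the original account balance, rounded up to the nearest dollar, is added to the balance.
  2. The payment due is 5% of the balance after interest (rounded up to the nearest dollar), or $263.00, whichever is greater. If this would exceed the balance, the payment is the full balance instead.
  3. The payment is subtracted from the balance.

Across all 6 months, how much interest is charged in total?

$660.00

Month 1: opening $3,918.80; interest $110.00 → $4,028.80; payment $263.00; balance $3,765.80
Month 2: opening $3,765.80; interest $110.00 → $3,875.80; payment $263.00; balance $3,612.80
Month 3: opening $3,612.80; interest $110.00 → $3,722.80; payment $263.00; balance $3,459.80
Month 4: opening $3,459.80; interest $110.00 → $3,569.80; payment $263.00; balance $3,306.80
Month 5: opening $3,306.80; interest $110.00 → $3,416.80; payment $263.00; balance $3,153.80
Month 6: opening $3,153.80; interest $110.00 → $3,263.80; payment $263.00; balance $3,000.80
Total interest: $110.00 + $110.00 + $110.00 + $110.00 + $110.00 + $110.00 = $660.00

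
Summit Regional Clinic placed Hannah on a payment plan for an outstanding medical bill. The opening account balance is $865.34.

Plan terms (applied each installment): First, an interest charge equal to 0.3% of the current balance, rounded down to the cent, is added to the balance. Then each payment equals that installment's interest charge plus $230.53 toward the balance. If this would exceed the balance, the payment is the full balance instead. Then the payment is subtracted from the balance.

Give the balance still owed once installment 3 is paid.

Installment 1: $865.34 +$2.59 interest = $867.93; pay $233.12 → $634.81
Installment 2: $634.81 +$1.90 interest = $636.71; pay $232.43 → $404.28
Installment 3: $404.28 +$1.21 interest = $405.49; pay $231.74 → $173.75

$173.75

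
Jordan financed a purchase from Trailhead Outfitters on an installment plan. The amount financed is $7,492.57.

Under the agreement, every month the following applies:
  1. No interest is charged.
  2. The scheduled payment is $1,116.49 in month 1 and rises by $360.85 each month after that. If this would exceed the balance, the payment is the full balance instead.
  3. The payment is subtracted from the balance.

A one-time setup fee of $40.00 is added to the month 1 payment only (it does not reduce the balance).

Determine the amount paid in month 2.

$1,477.34

Month 1: $7,492.57 − $1,116.49 (+ $40.00 fee) → $6,376.08
Month 2: $6,376.08 − $1,477.34 → $4,898.74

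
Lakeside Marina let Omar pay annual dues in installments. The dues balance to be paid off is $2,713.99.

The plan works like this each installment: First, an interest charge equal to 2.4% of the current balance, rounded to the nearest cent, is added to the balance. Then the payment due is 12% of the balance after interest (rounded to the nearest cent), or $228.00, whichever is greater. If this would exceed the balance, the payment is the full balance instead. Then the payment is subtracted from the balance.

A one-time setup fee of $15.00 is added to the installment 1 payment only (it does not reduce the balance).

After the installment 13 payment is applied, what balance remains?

$0.00

Installment 1: opening $2,713.99; interest $65.14 → $2,779.13; payment $333.50 (+ $15.00 fee); balance $2,445.63
Installment 2: opening $2,445.63; interest $58.70 → $2,504.33; payment $300.52; balance $2,203.81
Installment 3: opening $2,203.81; interest $52.89 → $2,256.70; payment $270.80; balance $1,985.90
Installment 4: opening $1,985.90; interest $47.66 → $2,033.56; payment $244.03; balance $1,789.53
Installment 5: opening $1,789.53; interest $42.95 → $1,832.48; payment $228.00; balance $1,604.48
Installment 6: opening $1,604.48; interest $38.51 → $1,642.99; payment $228.00; balance $1,414.99
Installment 7: opening $1,414.99; interest $33.96 → $1,448.95; payment $228.00; balance $1,220.95
Installment 8: opening $1,220.95; interest $29.30 → $1,250.25; payment $228.00; balance $1,022.25
Installment 9: opening $1,022.25; interest $24.53 → $1,046.78; payment $228.00; balance $818.78
Installment 10: opening $818.78; interest $19.65 → $838.43; payment $228.00; balance $610.43
Installment 11: opening $610.43; interest $14.65 → $625.08; payment $228.00; balance $397.08
Installment 12: opening $397.08; interest $9.53 → $406.61; payment $228.00; balance $178.61
Installment 13: opening $178.61; interest $4.29 → $182.90; payment $182.90; balance $0.00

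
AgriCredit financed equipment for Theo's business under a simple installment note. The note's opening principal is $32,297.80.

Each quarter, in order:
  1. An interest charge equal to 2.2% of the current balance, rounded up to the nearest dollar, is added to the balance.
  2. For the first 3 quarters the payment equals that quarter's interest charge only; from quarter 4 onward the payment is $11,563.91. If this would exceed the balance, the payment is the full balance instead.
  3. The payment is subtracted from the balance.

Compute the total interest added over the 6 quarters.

$3,544.00

Quarter 1: opening $32,297.80; interest $711.00 → $33,008.80; payment $711.00; balance $32,297.80
Quarter 2: opening $32,297.80; interest $711.00 → $33,008.80; payment $711.00; balance $32,297.80
Quarter 3: opening $32,297.80; interest $711.00 → $33,008.80; payment $711.00; balance $32,297.80
Quarter 4: opening $32,297.80; interest $711.00 → $33,008.80; payment $11,563.91; balance $21,444.89
Quarter 5: opening $21,444.89; interest $472.00 → $21,916.89; payment $11,563.91; balance $10,352.98
Quarter 6: opening $10,352.98; interest $228.00 → $10,580.98; payment $10,580.98; balance $0.00
Total interest: $711.00 + $711.00 + $711.00 + $711.00 + $472.00 + $228.00 = $3,544.00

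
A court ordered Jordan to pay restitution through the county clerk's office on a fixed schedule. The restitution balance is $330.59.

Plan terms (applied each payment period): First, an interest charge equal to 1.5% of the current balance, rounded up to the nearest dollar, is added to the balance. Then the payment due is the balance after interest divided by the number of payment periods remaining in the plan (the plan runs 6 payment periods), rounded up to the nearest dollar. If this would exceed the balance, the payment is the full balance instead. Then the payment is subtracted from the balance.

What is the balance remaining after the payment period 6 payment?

Payment period 1: $330.59 +$5.00 interest = $335.59; pay $56.00 → $279.59
Payment period 2: $279.59 +$5.00 interest = $284.59; pay $57.00 → $227.59
Payment period 3: $227.59 +$4.00 interest = $231.59; pay $58.00 → $173.59
Payment period 4: $173.59 +$3.00 interest = $176.59; pay $59.00 → $117.59
Payment period 5: $117.59 +$2.00 interest = $119.59; pay $60.00 → $59.59
Payment period 6: $59.59 +$1.00 interest = $60.59; pay $60.59 → $0.00

$0.00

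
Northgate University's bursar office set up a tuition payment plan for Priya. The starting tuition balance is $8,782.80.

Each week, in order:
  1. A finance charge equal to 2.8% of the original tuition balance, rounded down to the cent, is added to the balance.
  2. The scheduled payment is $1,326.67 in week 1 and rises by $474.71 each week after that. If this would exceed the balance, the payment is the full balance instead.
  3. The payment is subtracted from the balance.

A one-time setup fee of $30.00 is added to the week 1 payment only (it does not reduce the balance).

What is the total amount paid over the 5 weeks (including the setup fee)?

Week 1: $8,782.80 +$245.91 interest = $9,028.71; pay $1,326.67 (+ $30.00 fee) → $7,702.04
Week 2: $7,702.04 +$245.91 interest = $7,947.95; pay $1,801.38 → $6,146.57
Week 3: $6,146.57 +$245.91 interest = $6,392.48; pay $2,276.09 → $4,116.39
Week 4: $4,116.39 +$245.91 interest = $4,362.30; pay $2,750.80 → $1,611.50
Week 5: $1,611.50 +$245.91 interest = $1,857.41; pay $1,857.41 → $0.00
Total paid: $10,042.35

$10,042.35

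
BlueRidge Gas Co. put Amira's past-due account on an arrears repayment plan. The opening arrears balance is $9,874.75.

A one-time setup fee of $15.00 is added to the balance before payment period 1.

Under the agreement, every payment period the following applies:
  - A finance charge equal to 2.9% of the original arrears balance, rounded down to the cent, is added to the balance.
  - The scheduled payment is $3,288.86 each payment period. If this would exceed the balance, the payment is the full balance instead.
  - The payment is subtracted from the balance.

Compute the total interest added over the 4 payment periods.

Payment period 1: opening $9,889.75; interest $286.36 → $10,176.11; payment $3,288.86; balance $6,887.25
Payment period 2: opening $6,887.25; interest $286.36 → $7,173.61; payment $3,288.86; balance $3,884.75
Payment period 3: opening $3,884.75; interest $286.36 → $4,171.11; payment $3,288.86; balance $882.25
Payment period 4: opening $882.25; interest $286.36 → $1,168.61; payment $1,168.61; balance $0.00
Total interest: $286.36 + $286.36 + $286.36 + $286.36 = $1,145.44

$1,145.44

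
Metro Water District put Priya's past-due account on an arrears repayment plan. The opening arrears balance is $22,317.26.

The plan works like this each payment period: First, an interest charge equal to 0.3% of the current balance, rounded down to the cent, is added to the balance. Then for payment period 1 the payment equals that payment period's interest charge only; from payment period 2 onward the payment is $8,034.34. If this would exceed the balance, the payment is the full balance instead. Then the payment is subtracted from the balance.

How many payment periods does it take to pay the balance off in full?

4

Payment period 1: $22,317.26 +$66.95 interest = $22,384.21; pay $66.95 → $22,317.26
Payment period 2: $22,317.26 +$66.95 interest = $22,384.21; pay $8,034.34 → $14,349.87
Payment period 3: $14,349.87 +$43.04 interest = $14,392.91; pay $8,034.34 → $6,358.57
Payment period 4: $6,358.57 +$19.07 interest = $6,377.64; pay $6,377.64 → $0.00
Balance reaches $0.00 in payment period 4.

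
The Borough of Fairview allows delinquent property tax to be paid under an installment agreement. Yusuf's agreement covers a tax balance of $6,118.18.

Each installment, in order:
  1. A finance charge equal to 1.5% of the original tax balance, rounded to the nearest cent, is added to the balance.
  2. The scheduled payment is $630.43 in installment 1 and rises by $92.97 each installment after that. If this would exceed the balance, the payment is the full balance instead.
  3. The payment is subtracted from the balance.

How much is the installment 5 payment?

$1,002.31

Installment 1: opening $6,118.18; interest $91.77 → $6,209.95; payment $630.43; balance $5,579.52
Installment 2: opening $5,579.52; interest $91.77 → $5,671.29; payment $723.40; balance $4,947.89
Installment 3: opening $4,947.89; interest $91.77 → $5,039.66; payment $816.37; balance $4,223.29
Installment 4: opening $4,223.29; interest $91.77 → $4,315.06; payment $909.34; balance $3,405.72
Installment 5: opening $3,405.72; interest $91.77 → $3,497.49; payment $1,002.31; balance $2,495.18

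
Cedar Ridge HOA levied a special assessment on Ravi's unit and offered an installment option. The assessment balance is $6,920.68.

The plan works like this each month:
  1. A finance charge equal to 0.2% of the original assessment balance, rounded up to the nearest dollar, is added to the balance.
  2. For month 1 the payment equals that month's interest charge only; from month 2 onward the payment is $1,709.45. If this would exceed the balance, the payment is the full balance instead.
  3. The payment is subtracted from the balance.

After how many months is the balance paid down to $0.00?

6

Month 1: $6,920.68 +$14.00 interest = $6,934.68; pay $14.00 → $6,920.68
Month 2: $6,920.68 +$14.00 interest = $6,934.68; pay $1,709.45 → $5,225.23
Month 3: $5,225.23 +$14.00 interest = $5,239.23; pay $1,709.45 → $3,529.78
Month 4: $3,529.78 +$14.00 interest = $3,543.78; pay $1,709.45 → $1,834.33
Month 5: $1,834.33 +$14.00 interest = $1,848.33; pay $1,709.45 → $138.88
Month 6: $138.88 +$14.00 interest = $152.88; pay $152.88 → $0.00
Balance reaches $0.00 in month 6.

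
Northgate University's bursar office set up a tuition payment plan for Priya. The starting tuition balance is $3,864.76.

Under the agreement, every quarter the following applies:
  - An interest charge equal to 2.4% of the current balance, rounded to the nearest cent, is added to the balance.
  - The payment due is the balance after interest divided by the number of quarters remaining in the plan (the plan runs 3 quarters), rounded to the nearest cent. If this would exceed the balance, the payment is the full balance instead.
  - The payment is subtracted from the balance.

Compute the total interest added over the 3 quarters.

# | Opening | Interest | Payment | End bal
1 | $3,864.76 | $92.75 | $1,319.17 | $2,638.34
2 | $2,638.34 | $63.32 | $1,350.83 | $1,350.83
3 | $1,350.83 | $32.42 | $1,383.25 | $0.00
Total interest: $92.75 + $63.32 + $32.42 = $188.49

$188.49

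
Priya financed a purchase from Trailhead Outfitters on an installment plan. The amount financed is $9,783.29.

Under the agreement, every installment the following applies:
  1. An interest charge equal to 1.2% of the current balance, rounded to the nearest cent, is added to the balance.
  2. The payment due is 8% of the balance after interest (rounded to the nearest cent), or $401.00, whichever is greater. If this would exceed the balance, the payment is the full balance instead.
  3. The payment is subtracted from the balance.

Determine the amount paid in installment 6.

$554.11

Installment 1: opening $9,783.29; interest $117.40 → $9,900.69; payment $792.06; balance $9,108.63
Installment 2: opening $9,108.63; interest $109.30 → $9,217.93; payment $737.43; balance $8,480.50
Installment 3: opening $8,480.50; interest $101.77 → $8,582.27; payment $686.58; balance $7,895.69
Installment 4: opening $7,895.69; interest $94.75 → $7,990.44; payment $639.24; balance $7,351.20
Installment 5: opening $7,351.20; interest $88.21 → $7,439.41; payment $595.15; balance $6,844.26
Installment 6: opening $6,844.26; interest $82.13 → $6,926.39; payment $554.11; balance $6,372.28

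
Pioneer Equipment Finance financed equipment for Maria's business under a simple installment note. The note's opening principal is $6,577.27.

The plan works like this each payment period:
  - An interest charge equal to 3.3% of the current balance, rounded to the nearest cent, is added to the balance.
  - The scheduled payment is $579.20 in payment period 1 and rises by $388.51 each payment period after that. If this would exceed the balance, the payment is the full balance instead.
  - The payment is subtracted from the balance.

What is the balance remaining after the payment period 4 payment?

$2,672.61

# | Opening | Interest | Payment | End bal
1 | $6,577.27 | $217.05 | $579.20 | $6,215.12
2 | $6,215.12 | $205.10 | $967.71 | $5,452.51
3 | $5,452.51 | $179.93 | $1,356.22 | $4,276.22
4 | $4,276.22 | $141.12 | $1,744.73 | $2,672.61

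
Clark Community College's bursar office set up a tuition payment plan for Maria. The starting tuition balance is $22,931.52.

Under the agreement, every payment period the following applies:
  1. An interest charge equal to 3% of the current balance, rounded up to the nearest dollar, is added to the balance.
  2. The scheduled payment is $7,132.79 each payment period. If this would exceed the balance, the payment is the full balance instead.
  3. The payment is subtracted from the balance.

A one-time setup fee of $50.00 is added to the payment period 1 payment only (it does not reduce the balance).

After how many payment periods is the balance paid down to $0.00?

4

Payment period 1: opening $22,931.52; interest $688.00 → $23,619.52; payment $7,132.79 (+ $50.00 fee); balance $16,486.73
Payment period 2: opening $16,486.73; interest $495.00 → $16,981.73; payment $7,132.79; balance $9,848.94
Payment period 3: opening $9,848.94; interest $296.00 → $10,144.94; payment $7,132.79; balance $3,012.15
Payment period 4: opening $3,012.15; interest $91.00 → $3,103.15; payment $3,103.15; balance $0.00
Balance reaches $0.00 in payment period 4.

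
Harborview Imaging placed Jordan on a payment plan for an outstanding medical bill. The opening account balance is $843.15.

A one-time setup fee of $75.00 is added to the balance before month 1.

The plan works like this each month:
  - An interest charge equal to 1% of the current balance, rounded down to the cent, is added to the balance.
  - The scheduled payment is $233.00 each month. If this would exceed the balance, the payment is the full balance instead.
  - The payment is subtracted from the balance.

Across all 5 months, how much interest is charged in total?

Month 1: $918.15 +$9.18 interest = $927.33; pay $233.00 → $694.33
Month 2: $694.33 +$6.94 interest = $701.27; pay $233.00 → $468.27
Month 3: $468.27 +$4.68 interest = $472.95; pay $233.00 → $239.95
Month 4: $239.95 +$2.39 interest = $242.34; pay $233.00 → $9.34
Month 5: $9.34 +$0.09 interest = $9.43; pay $9.43 → $0.00
Total interest: $9.18 + $6.94 + $4.68 + $2.39 + $0.09 = $23.28

$23.28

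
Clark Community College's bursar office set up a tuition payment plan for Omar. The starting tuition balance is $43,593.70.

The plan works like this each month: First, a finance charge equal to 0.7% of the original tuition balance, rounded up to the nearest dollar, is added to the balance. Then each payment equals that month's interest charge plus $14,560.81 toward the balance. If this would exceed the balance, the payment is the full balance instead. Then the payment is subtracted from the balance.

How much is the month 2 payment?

Month 1: opening $43,593.70; interest $306.00 → $43,899.70; payment $14,866.81; balance $29,032.89
Month 2: opening $29,032.89; interest $306.00 → $29,338.89; payment $14,866.81; balance $14,472.08

$14,866.81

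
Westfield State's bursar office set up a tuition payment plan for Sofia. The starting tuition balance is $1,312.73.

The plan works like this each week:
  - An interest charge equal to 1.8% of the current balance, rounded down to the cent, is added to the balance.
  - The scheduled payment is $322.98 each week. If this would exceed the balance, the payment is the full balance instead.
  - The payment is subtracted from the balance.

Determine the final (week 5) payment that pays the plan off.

$84.07

# | Opening | Interest | Payment | End bal
1 | $1,312.73 | $23.62 | $322.98 | $1,013.37
2 | $1,013.37 | $18.24 | $322.98 | $708.63
3 | $708.63 | $12.75 | $322.98 | $398.40
4 | $398.40 | $7.17 | $322.98 | $82.59
5 | $82.59 | $1.48 | $84.07 | $0.00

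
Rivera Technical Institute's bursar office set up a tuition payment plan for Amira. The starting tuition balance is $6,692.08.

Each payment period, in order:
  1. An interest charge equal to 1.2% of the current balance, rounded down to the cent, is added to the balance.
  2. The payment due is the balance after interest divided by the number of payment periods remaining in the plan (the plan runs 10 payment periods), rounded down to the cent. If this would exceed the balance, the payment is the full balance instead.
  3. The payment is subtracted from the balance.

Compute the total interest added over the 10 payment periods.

$457.92

Payment period 1: $6,692.08 +$80.30 interest = $6,772.38; pay $677.23 → $6,095.15
Payment period 2: $6,095.15 +$73.14 interest = $6,168.29; pay $685.36 → $5,482.93
Payment period 3: $5,482.93 +$65.79 interest = $5,548.72; pay $693.59 → $4,855.13
Payment period 4: $4,855.13 +$58.26 interest = $4,913.39; pay $701.91 → $4,211.48
Payment period 5: $4,211.48 +$50.53 interest = $4,262.01; pay $710.33 → $3,551.68
Payment period 6: $3,551.68 +$42.62 interest = $3,594.30; pay $718.86 → $2,875.44
Payment period 7: $2,875.44 +$34.50 interest = $2,909.94; pay $727.48 → $2,182.46
Payment period 8: $2,182.46 +$26.18 interest = $2,208.64; pay $736.21 → $1,472.43
Payment period 9: $1,472.43 +$17.66 interest = $1,490.09; pay $745.04 → $745.05
Payment period 10: $745.05 +$8.94 interest = $753.99; pay $753.99 → $0.00
Total interest: $80.30 + $73.14 + $65.79 + $58.26 + $50.53 + $42.62 + $34.50 + $26.18 + $17.66 + $8.94 = $457.92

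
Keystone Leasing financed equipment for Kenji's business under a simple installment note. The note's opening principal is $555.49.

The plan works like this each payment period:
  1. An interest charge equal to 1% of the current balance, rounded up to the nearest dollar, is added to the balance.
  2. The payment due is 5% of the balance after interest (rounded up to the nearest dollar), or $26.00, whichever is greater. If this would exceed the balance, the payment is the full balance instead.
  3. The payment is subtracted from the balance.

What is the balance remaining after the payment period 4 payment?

Payment period 1: opening $555.49; interest $6.00 → $561.49; payment $29.00; balance $532.49
Payment period 2: opening $532.49; interest $6.00 → $538.49; payment $27.00; balance $511.49
Payment period 3: opening $511.49; interest $6.00 → $517.49; payment $26.00; balance $491.49
Payment period 4: opening $491.49; interest $5.00 → $496.49; payment $26.00; balance $470.49

$470.49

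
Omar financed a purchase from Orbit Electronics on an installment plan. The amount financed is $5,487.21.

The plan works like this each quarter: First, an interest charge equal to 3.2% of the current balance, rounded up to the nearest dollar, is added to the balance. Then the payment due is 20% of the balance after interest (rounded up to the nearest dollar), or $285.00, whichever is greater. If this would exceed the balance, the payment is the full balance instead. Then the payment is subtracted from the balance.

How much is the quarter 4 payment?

$638.00

Quarter 1: $5,487.21 +$176.00 interest = $5,663.21; pay $1,133.00 → $4,530.21
Quarter 2: $4,530.21 +$145.00 interest = $4,675.21; pay $936.00 → $3,739.21
Quarter 3: $3,739.21 +$120.00 interest = $3,859.21; pay $772.00 → $3,087.21
Quarter 4: $3,087.21 +$99.00 interest = $3,186.21; pay $638.00 → $2,548.21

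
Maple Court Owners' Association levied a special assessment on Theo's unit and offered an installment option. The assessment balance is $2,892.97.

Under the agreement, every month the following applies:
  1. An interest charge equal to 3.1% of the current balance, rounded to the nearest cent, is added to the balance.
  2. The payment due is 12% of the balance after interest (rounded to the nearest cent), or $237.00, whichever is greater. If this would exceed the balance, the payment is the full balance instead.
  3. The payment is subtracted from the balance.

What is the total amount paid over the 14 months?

# | Opening | Interest | Payment | End bal
1 | $2,892.97 | $89.68 | $357.92 | $2,624.73
2 | $2,624.73 | $81.37 | $324.73 | $2,381.37
3 | $2,381.37 | $73.82 | $294.62 | $2,160.57
4 | $2,160.57 | $66.98 | $267.31 | $1,960.24
5 | $1,960.24 | $60.77 | $242.52 | $1,778.49
6 | $1,778.49 | $55.13 | $237.00 | $1,596.62
7 | $1,596.62 | $49.50 | $237.00 | $1,409.12
8 | $1,409.12 | $43.68 | $237.00 | $1,215.80
9 | $1,215.80 | $37.69 | $237.00 | $1,016.49
10 | $1,016.49 | $31.51 | $237.00 | $811.00
11 | $811.00 | $25.14 | $237.00 | $599.14
12 | $599.14 | $18.57 | $237.00 | $380.71
13 | $380.71 | $11.80 | $237.00 | $155.51
14 | $155.51 | $4.82 | $160.33 | $0.00
Total paid: $3,543.43

$3,543.43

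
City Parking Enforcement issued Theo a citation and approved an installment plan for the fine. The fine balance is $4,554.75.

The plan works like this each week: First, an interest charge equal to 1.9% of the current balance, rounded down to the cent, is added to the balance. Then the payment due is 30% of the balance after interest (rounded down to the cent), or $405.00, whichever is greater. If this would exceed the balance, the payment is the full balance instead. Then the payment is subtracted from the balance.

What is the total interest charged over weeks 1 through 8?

Week 1: opening $4,554.75; interest $86.54 → $4,641.29; payment $1,392.38; balance $3,248.91
Week 2: opening $3,248.91; interest $61.72 → $3,310.63; payment $993.18; balance $2,317.45
Week 3: opening $2,317.45; interest $44.03 → $2,361.48; payment $708.44; balance $1,653.04
Week 4: opening $1,653.04; interest $31.40 → $1,684.44; payment $505.33; balance $1,179.11
Week 5: opening $1,179.11; interest $22.40 → $1,201.51; payment $405.00; balance $796.51
Week 6: opening $796.51; interest $15.13 → $811.64; payment $405.00; balance $406.64
Week 7: opening $406.64; interest $7.72 → $414.36; payment $405.00; balance $9.36
Week 8: opening $9.36; interest $0.17 → $9.53; payment $9.53; balance $0.00
Total interest: $86.54 + $61.72 + $44.03 + $31.40 + $22.40 + $15.13 + $7.72 + $0.17 = $269.11

$269.11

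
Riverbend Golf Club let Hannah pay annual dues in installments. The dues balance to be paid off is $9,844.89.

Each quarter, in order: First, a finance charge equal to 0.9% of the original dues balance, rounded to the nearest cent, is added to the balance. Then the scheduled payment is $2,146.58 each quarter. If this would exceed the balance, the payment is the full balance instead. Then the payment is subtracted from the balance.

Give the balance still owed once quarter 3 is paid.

$3,670.95

Quarter 1: $9,844.89 +$88.60 interest = $9,933.49; pay $2,146.58 → $7,786.91
Quarter 2: $7,786.91 +$88.60 interest = $7,875.51; pay $2,146.58 → $5,728.93
Quarter 3: $5,728.93 +$88.60 interest = $5,817.53; pay $2,146.58 → $3,670.95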